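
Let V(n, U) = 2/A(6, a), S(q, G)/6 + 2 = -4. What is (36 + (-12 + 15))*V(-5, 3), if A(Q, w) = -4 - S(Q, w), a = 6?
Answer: 39/16 ≈ 2.4375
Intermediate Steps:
S(q, G) = -36 (S(q, G) = -12 + 6*(-4) = -12 - 24 = -36)
A(Q, w) = 32 (A(Q, w) = -4 - 1*(-36) = -4 + 36 = 32)
V(n, U) = 1/16 (V(n, U) = 2/32 = 2*(1/32) = 1/16)
(36 + (-12 + 15))*V(-5, 3) = (36 + (-12 + 15))*(1/16) = (36 + 3)*(1/16) = 39*(1/16) = 39/16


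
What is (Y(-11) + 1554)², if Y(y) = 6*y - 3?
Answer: 2205225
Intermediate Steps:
Y(y) = -3 + 6*y
(Y(-11) + 1554)² = ((-3 + 6*(-11)) + 1554)² = ((-3 - 66) + 1554)² = (-69 + 1554)² = 1485² = 2205225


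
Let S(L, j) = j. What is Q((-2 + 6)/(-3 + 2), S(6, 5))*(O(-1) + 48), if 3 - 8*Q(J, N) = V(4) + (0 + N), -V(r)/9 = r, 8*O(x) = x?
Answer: 6511/32 ≈ 203.47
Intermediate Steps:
O(x) = x/8
V(r) = -9*r
Q(J, N) = 39/8 - N/8 (Q(J, N) = 3/8 - (-9*4 + (0 + N))/8 = 3/8 - (-36 + N)/8 = 3/8 + (9/2 - N/8) = 39/8 - N/8)
Q((-2 + 6)/(-3 + 2), S(6, 5))*(O(-1) + 48) = (39/8 - ⅛*5)*((⅛)*(-1) + 48) = (39/8 - 5/8)*(-⅛ + 48) = (17/4)*(383/8) = 6511/32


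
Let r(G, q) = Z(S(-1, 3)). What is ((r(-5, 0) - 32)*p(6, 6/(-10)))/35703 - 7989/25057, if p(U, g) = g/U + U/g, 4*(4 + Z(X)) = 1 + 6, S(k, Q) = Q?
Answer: -11062536971/35784402840 ≈ -0.30914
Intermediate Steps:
Z(X) = -9/4 (Z(X) = -4 + (1 + 6)/4 = -4 + (1/4)*7 = -4 + 7/4 = -9/4)
r(G, q) = -9/4
p(U, g) = U/g + g/U
((r(-5, 0) - 32)*p(6, 6/(-10)))/35703 - 7989/25057 = ((-9/4 - 32)*(6/((6/(-10))) + (6/(-10))/6))/35703 - 7989/25057 = -137*(6/((6*(-1/10))) + (6*(-1/10))*(1/6))/4*(1/35703) - 7989*1/25057 = -137*(6/(-3/5) - 3/5*1/6)/4*(1/35703) - 7989/25057 = -137*(6*(-5/3) - 1/10)/4*(1/35703) - 7989/25057 = -137*(-10 - 1/10)/4*(1/35703) - 7989/25057 = -137/4*(-101/10)*(1/35703) - 7989/25057 = (13837/40)*(1/35703) - 7989/25057 = 13837/1428120 - 7989/25057 = -11062536971/35784402840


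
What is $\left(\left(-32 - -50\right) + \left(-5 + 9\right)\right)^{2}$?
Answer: $484$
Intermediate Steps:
$\left(\left(-32 - -50\right) + \left(-5 + 9\right)\right)^{2} = \left(\left(-32 + 50\right) + 4\right)^{2} = \left(18 + 4\right)^{2} = 22^{2} = 484$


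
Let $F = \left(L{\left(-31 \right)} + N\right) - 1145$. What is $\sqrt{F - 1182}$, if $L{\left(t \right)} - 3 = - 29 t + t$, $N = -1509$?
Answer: $i \sqrt{2965} \approx 54.452 i$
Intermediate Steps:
$L{\left(t \right)} = 3 - 28 t$ ($L{\left(t \right)} = 3 + \left(- 29 t + t\right) = 3 - 28 t$)
$F = -1783$ ($F = \left(\left(3 - -868\right) - 1509\right) - 1145 = \left(\left(3 + 868\right) - 1509\right) - 1145 = \left(871 - 1509\right) - 1145 = -638 - 1145 = -1783$)
$\sqrt{F - 1182} = \sqrt{-1783 - 1182} = \sqrt{-2965} = i \sqrt{2965}$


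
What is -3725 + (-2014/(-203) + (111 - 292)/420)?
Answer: -6464987/1740 ≈ -3715.5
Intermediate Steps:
-3725 + (-2014/(-203) + (111 - 292)/420) = -3725 + (-2014*(-1/203) - 181*1/420) = -3725 + (2014/203 - 181/420) = -3725 + 16513/1740 = -6464987/1740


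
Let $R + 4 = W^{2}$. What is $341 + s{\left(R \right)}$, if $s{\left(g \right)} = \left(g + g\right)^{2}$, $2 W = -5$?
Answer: $\frac{1445}{4} \approx 361.25$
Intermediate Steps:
$W = - \frac{5}{2}$ ($W = \frac{1}{2} \left(-5\right) = - \frac{5}{2} \approx -2.5$)
$R = \frac{9}{4}$ ($R = -4 + \left(- \frac{5}{2}\right)^{2} = -4 + \frac{25}{4} = \frac{9}{4} \approx 2.25$)
$s{\left(g \right)} = 4 g^{2}$ ($s{\left(g \right)} = \left(2 g\right)^{2} = 4 g^{2}$)
$341 + s{\left(R \right)} = 341 + 4 \left(\frac{9}{4}\right)^{2} = 341 + 4 \cdot \frac{81}{16} = 341 + \frac{81}{4} = \frac{1445}{4}$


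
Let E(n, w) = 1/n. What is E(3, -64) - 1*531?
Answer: -1592/3 ≈ -530.67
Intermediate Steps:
E(3, -64) - 1*531 = 1/3 - 1*531 = 1/3 - 531 = -1592/3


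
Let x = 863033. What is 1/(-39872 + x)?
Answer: 1/823161 ≈ 1.2148e-6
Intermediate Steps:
1/(-39872 + x) = 1/(-39872 + 863033) = 1/823161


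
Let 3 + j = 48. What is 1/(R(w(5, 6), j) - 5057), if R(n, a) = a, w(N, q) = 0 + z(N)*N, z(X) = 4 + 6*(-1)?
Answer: -1/5012 ≈ -0.00019952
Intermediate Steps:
j = 45 (j = -3 + 48 = 45)
z(X) = -2 (z(X) = 4 - 6 = -2)
w(N, q) = -2*N (w(N, q) = 0 - 2*N = -2*N)
1/(R(w(5, 6), j) - 5057) = 1/(45 - 5057) = 1/(-5012) = -1/5012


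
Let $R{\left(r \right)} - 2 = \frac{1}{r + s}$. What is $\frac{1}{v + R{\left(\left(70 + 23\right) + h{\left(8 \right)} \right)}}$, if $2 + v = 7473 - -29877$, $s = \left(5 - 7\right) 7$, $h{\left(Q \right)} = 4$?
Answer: $\frac{83}{3100051} \approx 2.6774 \cdot 10^{-5}$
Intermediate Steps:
$s = -14$ ($s = \left(-2\right) 7 = -14$)
$R{\left(r \right)} = 2 + \frac{1}{-14 + r}$ ($R{\left(r \right)} = 2 + \frac{1}{r - 14} = 2 + \frac{1}{-14 + r}$)
$v = 37348$ ($v = -2 + \left(7473 - -29877\right) = -2 + \left(7473 + 29877\right) = -2 + 37350 = 37348$)
$\frac{1}{v + R{\left(\left(70 + 23\right) + h{\left(8 \right)} \right)}} = \frac{1}{37348 + \frac{-27 + 2 \left(\left(70 + 23\right) + 4\right)}{-14 + \left(\left(70 + 23\right) + 4\right)}} = \frac{1}{37348 + \frac{-27 + 2 \left(93 + 4\right)}{-14 + \left(93 + 4\right)}} = \frac{1}{37348 + \frac{-27 + 2 \cdot 97}{-14 + 97}} = \frac{1}{37348 + \frac{-27 + 194}{83}} = \frac{1}{37348 + \frac{1}{83} \cdot 167} = \frac{1}{37348 + \frac{167}{83}} = \frac{1}{\frac{3100051}{83}} = \frac{83}{3100051}$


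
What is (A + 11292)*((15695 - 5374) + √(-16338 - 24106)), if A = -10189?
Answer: 11384063 + 2206*I*√10111 ≈ 1.1384e+7 + 2.2182e+5*I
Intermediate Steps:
(A + 11292)*((15695 - 5374) + √(-16338 - 24106)) = (-10189 + 11292)*((15695 - 5374) + √(-16338 - 24106)) = 1103*(10321 + √(-40444)) = 1103*(10321 + 2*I*√10111) = 11384063 + 2206*I*√10111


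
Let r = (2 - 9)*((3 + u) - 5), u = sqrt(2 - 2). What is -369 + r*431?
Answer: 5665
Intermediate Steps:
u = 0 (u = sqrt(0) = 0)
r = 14 (r = (2 - 9)*((3 + 0) - 5) = -7*(3 - 5) = -7*(-2) = 14)
-369 + r*431 = -369 + 14*431 = -369 + 6034 = 5665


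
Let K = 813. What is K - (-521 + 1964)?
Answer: -630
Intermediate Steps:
K - (-521 + 1964) = 813 - (-521 + 1964) = 813 - 1*1443 = 813 - 1443 = -630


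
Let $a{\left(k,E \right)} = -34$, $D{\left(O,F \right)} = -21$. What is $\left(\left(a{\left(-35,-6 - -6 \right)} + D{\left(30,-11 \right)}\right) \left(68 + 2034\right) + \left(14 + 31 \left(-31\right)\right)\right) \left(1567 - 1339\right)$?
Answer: $-26574996$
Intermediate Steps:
$\left(\left(a{\left(-35,-6 - -6 \right)} + D{\left(30,-11 \right)}\right) \left(68 + 2034\right) + \left(14 + 31 \left(-31\right)\right)\right) \left(1567 - 1339\right) = \left(\left(-34 - 21\right) \left(68 + 2034\right) + \left(14 + 31 \left(-31\right)\right)\right) \left(1567 - 1339\right) = \left(\left(-55\right) 2102 + \left(14 - 961\right)\right) 228 = \left(-115610 - 947\right) 228 = \left(-116557\right) 228 = -26574996$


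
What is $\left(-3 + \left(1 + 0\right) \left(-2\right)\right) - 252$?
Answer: $-257$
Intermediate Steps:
$\left(-3 + \left(1 + 0\right) \left(-2\right)\right) - 252 = \left(-3 + 1 \left(-2\right)\right) - 252 = \left(-3 - 2\right) - 252 = -5 - 252 = -257$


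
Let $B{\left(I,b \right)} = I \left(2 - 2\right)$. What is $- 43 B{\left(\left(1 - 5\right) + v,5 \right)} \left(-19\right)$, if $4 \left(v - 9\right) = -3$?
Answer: $0$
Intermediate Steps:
$v = \frac{33}{4}$ ($v = 9 + \frac{1}{4} \left(-3\right) = 9 - \frac{3}{4} = \frac{33}{4} \approx 8.25$)
$B{\left(I,b \right)} = 0$ ($B{\left(I,b \right)} = I 0 = 0$)
$- 43 B{\left(\left(1 - 5\right) + v,5 \right)} \left(-19\right) = \left(-43\right) 0 \left(-19\right) = 0 \left(-19\right) = 0$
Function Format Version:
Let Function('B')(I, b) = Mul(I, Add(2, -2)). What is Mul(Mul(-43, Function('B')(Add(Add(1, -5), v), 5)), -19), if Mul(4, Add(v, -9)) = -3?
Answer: 0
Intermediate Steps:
v = Rational(33, 4) (v = Add(9, Mul(Rational(1, 4), -3)) = Add(9, Rational(-3, 4)) = Rational(33, 4) ≈ 8.2500)
Function('B')(I, b) = 0 (Function('B')(I, b) = Mul(I, 0) = 0)
Mul(Mul(-43, Function('B')(Add(Add(1, -5), v), 5)), -19) = Mul(Mul(-43, 0), -19) = Mul(0, -19) = 0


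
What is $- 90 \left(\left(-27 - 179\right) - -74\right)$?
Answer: $11880$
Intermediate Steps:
$- 90 \left(\left(-27 - 179\right) - -74\right) = - 90 \left(\left(-27 - 179\right) + 74\right) = - 90 \left(-206 + 74\right) = \left(-90\right) \left(-132\right) = 11880$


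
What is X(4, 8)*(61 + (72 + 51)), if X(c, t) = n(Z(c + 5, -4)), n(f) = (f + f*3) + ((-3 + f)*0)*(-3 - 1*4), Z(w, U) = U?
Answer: -2944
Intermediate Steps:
n(f) = 4*f (n(f) = (f + 3*f) + 0*(-3 - 4) = 4*f + 0*(-7) = 4*f + 0 = 4*f)
X(c, t) = -16 (X(c, t) = 4*(-4) = -16)
X(4, 8)*(61 + (72 + 51)) = -16*(61 + (72 + 51)) = -16*(61 + 123) = -16*184 = -2944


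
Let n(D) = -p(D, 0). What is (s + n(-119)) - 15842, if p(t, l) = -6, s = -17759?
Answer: -33595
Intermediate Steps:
n(D) = 6 (n(D) = -1*(-6) = 6)
(s + n(-119)) - 15842 = (-17759 + 6) - 15842 = -17753 - 15842 = -33595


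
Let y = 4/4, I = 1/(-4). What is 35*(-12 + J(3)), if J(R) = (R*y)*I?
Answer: -1785/4 ≈ -446.25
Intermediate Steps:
I = -¼ (I = 1*(-¼) = -¼ ≈ -0.25000)
y = 1 (y = 4*(¼) = 1)
J(R) = -R/4 (J(R) = (R*1)*(-¼) = R*(-¼) = -R/4)
35*(-12 + J(3)) = 35*(-12 - ¼*3) = 35*(-12 - ¾) = 35*(-51/4) = -1785/4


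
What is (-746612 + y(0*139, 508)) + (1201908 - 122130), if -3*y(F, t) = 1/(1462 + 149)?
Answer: 1610191277/4833 ≈ 3.3317e+5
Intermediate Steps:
y(F, t) = -1/4833 (y(F, t) = -1/(3*(1462 + 149)) = -1/3/1611 = -1/3*1/1611 = -1/4833)
(-746612 + y(0*139, 508)) + (1201908 - 122130) = (-746612 - 1/4833) + (1201908 - 122130) = -3608375797/4833 + 1079778 = 1610191277/4833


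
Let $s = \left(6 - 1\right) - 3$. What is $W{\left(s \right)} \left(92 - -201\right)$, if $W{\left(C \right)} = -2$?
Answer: $-586$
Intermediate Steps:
$s = 2$ ($s = 5 - 3 = 2$)
$W{\left(s \right)} \left(92 - -201\right) = - 2 \left(92 - -201\right) = - 2 \left(92 + 201\right) = \left(-2\right) 293 = -586$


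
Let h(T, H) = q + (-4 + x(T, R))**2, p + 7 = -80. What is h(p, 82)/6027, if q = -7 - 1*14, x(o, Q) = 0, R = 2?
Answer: -5/6027 ≈ -0.00082960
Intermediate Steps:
p = -87 (p = -7 - 80 = -87)
q = -21 (q = -7 - 14 = -21)
h(T, H) = -5 (h(T, H) = -21 + (-4 + 0)**2 = -21 + (-4)**2 = -21 + 16 = -5)
h(p, 82)/6027 = -5/6027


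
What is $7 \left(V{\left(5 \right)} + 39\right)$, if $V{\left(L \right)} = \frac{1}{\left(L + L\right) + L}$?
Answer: $\frac{4102}{15} \approx 273.47$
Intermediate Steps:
$V{\left(L \right)} = \frac{1}{3 L}$ ($V{\left(L \right)} = \frac{1}{2 L + L} = \frac{1}{3 L}$)
$7 \left(V{\left(5 \right)} + 39\right) = 7 \left(\frac{1}{3 \cdot 5} + 39\right) = 7 \left(\frac{1}{3} \cdot \frac{1}{5} + 39\right) = 7 \left(\frac{1}{15} + 39\right) = 7 \cdot \frac{586}{15} = \frac{4102}{15}$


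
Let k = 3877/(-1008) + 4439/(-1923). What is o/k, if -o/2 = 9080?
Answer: 11733684480/3976661 ≈ 2950.6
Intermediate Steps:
o = -18160 (o = -2*9080 = -18160)
k = -3976661/646128 (k = 3877*(-1/1008) + 4439*(-1/1923) = -3877/1008 - 4439/1923 = -3976661/646128 ≈ -6.1546)
o/k = -18160/(-3976661/646128) = -18160*(-646128/3976661) = 11733684480/3976661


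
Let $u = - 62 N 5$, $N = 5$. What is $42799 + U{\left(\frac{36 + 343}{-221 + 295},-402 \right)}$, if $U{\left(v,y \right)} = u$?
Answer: $41249$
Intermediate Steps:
$u = -1550$ ($u = - 62 \cdot 5 \cdot 5 = \left(-62\right) 25 = -1550$)
$U{\left(v,y \right)} = -1550$
$42799 + U{\left(\frac{36 + 343}{-221 + 295},-402 \right)} = 42799 - 1550 = 41249$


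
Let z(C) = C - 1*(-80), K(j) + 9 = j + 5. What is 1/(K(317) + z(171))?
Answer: 1/564 ≈ 0.0017731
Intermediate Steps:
K(j) = -4 + j (K(j) = -9 + (j + 5) = -9 + (5 + j) = -4 + j)
z(C) = 80 + C (z(C) = C + 80 = 80 + C)
1/(K(317) + z(171)) = 1/((-4 + 317) + (80 + 171)) = 1/(313 + 251) = 1/564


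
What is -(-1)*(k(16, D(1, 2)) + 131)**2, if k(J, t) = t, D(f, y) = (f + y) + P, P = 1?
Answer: 18225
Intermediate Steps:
D(f, y) = 1 + f + y (D(f, y) = (f + y) + 1 = 1 + f + y)
-(-1)*(k(16, D(1, 2)) + 131)**2 = -(-1)*((1 + 1 + 2) + 131)**2 = -(-1)*(4 + 131)**2 = -(-1)*135**2 = -(-1)*18225 = -1*(-18225) = 18225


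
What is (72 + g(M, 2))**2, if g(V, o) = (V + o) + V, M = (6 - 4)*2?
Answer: 6724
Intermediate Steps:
M = 4 (M = 2*2 = 4)
g(V, o) = o + 2*V
(72 + g(M, 2))**2 = (72 + (2 + 2*4))**2 = (72 + (2 + 8))**2 = (72 + 10)**2 = 82**2 = 6724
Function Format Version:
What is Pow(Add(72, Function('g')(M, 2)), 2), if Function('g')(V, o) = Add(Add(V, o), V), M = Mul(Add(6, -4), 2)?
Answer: 6724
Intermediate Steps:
M = 4 (M = Mul(2, 2) = 4)
Function('g')(V, o) = Add(o, Mul(2, V))
Pow(Add(72, Function('g')(M, 2)), 2) = Pow(Add(72, Add(2, Mul(2, 4))), 2) = Pow(Add(72, Add(2, 8)), 2) = Pow(Add(72, 10), 2) = Pow(82, 2) = 6724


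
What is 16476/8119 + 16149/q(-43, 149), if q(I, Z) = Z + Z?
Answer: 136023579/2419462 ≈ 56.221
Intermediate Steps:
q(I, Z) = 2*Z
16476/8119 + 16149/q(-43, 149) = 16476/8119 + 16149/((2*149)) = 16476*(1/8119) + 16149/298 = 16476/8119 + 16149*(1/298) = 16476/8119 + 16149/298 = 136023579/2419462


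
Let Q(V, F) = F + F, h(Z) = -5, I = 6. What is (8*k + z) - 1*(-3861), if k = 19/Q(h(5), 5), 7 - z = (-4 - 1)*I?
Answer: 19566/5 ≈ 3913.2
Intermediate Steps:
Q(V, F) = 2*F
z = 37 (z = 7 - (-4 - 1)*6 = 7 - (-5)*6 = 7 - 1*(-30) = 7 + 30 = 37)
k = 19/10 (k = 19/((2*5)) = 19/10 ≈ 1.9000)
(8*k + z) - 1*(-3861) = (8*(19/10) + 37) - 1*(-3861) = (76/5 + 37) + 3861 = 261/5 + 3861 = 19566/5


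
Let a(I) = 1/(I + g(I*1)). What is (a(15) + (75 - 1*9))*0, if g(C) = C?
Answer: 0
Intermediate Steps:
a(I) = 1/(2*I) (a(I) = 1/(I + I*1) = 1/(I + I) = 1/(2*I))
(a(15) + (75 - 1*9))*0 = ((1/2)/15 + (75 - 1*9))*0 = ((1/2)*(1/15) + (75 - 9))*0 = (1/30 + 66)*0 = (1981/30)*0 = 0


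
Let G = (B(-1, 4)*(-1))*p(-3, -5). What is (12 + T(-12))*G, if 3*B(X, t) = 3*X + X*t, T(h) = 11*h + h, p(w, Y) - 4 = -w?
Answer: -2156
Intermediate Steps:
p(w, Y) = 4 - w
T(h) = 12*h
B(X, t) = X + X*t/3 (B(X, t) = (3*X + X*t)/3 = X + X*t/3)
G = 49/3 (G = (((1/3)*(-1)*(3 + 4))*(-1))*(4 - 1*(-3)) = (((1/3)*(-1)*7)*(-1))*(4 + 3) = -7/3*(-1)*7 = (7/3)*7 = 49/3 ≈ 16.333)
(12 + T(-12))*G = (12 + 12*(-12))*(49/3) = (12 - 144)*(49/3) = -132*49/3 = -2156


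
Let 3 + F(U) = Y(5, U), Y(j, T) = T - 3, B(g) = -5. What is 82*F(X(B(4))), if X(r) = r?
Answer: -902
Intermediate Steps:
Y(j, T) = -3 + T
F(U) = -6 + U (F(U) = -3 + (-3 + U) = -6 + U)
82*F(X(B(4))) = 82*(-6 - 5) = 82*(-11) = -902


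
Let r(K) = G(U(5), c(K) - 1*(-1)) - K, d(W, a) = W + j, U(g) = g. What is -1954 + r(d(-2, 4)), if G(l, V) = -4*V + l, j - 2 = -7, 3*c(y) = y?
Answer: -5810/3 ≈ -1936.7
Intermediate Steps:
c(y) = y/3
j = -5 (j = 2 - 7 = -5)
G(l, V) = l - 4*V
d(W, a) = -5 + W (d(W, a) = W - 5 = -5 + W)
r(K) = 1 - 7*K/3 (r(K) = (5 - 4*(K/3 - 1*(-1))) - K = (5 - 4*(K/3 + 1)) - K = (5 - 4*(1 + K/3)) - K = (5 + (-4 - 4*K/3)) - K = (1 - 4*K/3) - K = 1 - 7*K/3)
-1954 + r(d(-2, 4)) = -1954 + (1 - 7*(-5 - 2)/3) = -1954 + (1 - 7/3*(-7)) = -1954 + (1 + 49/3) = -1954 + 52/3 = -5810/3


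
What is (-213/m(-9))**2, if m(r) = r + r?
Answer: 5041/36 ≈ 140.03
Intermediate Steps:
m(r) = 2*r
(-213/m(-9))**2 = (-213/(2*(-9)))**2 = (-213/(-18))**2 = (-213*(-1/18))**2 = (71/6)**2 = 5041/36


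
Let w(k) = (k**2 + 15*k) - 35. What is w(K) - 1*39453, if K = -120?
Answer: -26888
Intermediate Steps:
w(k) = -35 + k**2 + 15*k
w(K) - 1*39453 = (-35 + (-120)**2 + 15*(-120)) - 1*39453 = (-35 + 14400 - 1800) - 39453 = 12565 - 39453 = -26888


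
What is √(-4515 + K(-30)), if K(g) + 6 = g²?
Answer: I*√3621 ≈ 60.175*I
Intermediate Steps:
K(g) = -6 + g²
√(-4515 + K(-30)) = √(-4515 + (-6 + (-30)²)) = √(-4515 + (-6 + 900)) = √(-4515 + 894) = √(-3621) = I*√3621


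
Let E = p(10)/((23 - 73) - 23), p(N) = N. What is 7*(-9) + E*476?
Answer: -9359/73 ≈ -128.21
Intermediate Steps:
E = -10/73 (E = 10/((23 - 73) - 23) = 10/(-50 - 23) = 10/(-73) = 10*(-1/73) = -10/73 ≈ -0.13699)
7*(-9) + E*476 = 7*(-9) - 10/73*476 = -63 - 4760/73 = -9359/73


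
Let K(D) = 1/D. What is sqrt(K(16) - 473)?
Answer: I*sqrt(7567)/4 ≈ 21.747*I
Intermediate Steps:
K(D) = 1/D
sqrt(K(16) - 473) = sqrt(1/16 - 473) = sqrt(-7567/16) = I*sqrt(7567)/4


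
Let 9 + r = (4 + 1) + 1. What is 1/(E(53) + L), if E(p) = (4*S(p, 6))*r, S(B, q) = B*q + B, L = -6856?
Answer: -1/11308 ≈ -8.8433e-5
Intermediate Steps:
S(B, q) = B + B*q
r = -3 (r = -9 + ((4 + 1) + 1) = -9 + (5 + 1) = -9 + 6 = -3)
E(p) = -84*p (E(p) = (4*(p*(1 + 6)))*(-3) = (4*(p*7))*(-3) = (4*(7*p))*(-3) = (28*p)*(-3) = -84*p)
1/(E(53) + L) = 1/(-84*53 - 6856) = 1/(-4452 - 6856) = 1/(-11308) = -1/11308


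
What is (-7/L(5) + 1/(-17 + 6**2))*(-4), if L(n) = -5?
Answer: -552/95 ≈ -5.8105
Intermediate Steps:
(-7/L(5) + 1/(-17 + 6**2))*(-4) = (-7/(-5) + 1/(-17 + 6**2))*(-4) = (-7*(-1/5) + 1/(-17 + 36))*(-4) = (7/5 + 1/19)*(-4) = (138/95)*(-4) = -552/95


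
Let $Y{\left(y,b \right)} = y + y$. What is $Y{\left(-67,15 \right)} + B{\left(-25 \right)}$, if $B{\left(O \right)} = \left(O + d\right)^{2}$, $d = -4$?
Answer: $707$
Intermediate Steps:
$Y{\left(y,b \right)} = 2 y$
$B{\left(O \right)} = \left(-4 + O\right)^{2}$ ($B{\left(O \right)} = \left(O - 4\right)^{2} = \left(-4 + O\right)^{2}$)
$Y{\left(-67,15 \right)} + B{\left(-25 \right)} = 2 \left(-67\right) + \left(-4 - 25\right)^{2} = -134 + \left(-29\right)^{2} = -134 + 841 = 707$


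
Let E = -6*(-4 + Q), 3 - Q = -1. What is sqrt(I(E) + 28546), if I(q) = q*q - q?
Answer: sqrt(28546) ≈ 168.96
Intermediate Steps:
Q = 4 (Q = 3 - 1*(-1) = 3 + 1 = 4)
E = 0 (E = -6*(-4 + 4) = -6*0 = 0)
I(q) = q**2 - q
sqrt(I(E) + 28546) = sqrt(0*(-1 + 0) + 28546) = sqrt(0*(-1) + 28546) = sqrt(0 + 28546) = sqrt(28546)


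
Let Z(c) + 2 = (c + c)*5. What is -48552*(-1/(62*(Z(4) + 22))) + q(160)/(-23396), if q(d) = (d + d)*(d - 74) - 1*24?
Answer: 10767057/906595 ≈ 11.876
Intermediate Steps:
q(d) = -24 + 2*d*(-74 + d) (q(d) = (2*d)*(-74 + d) - 24 = 2*d*(-74 + d) - 24 = -24 + 2*d*(-74 + d))
Z(c) = -2 + 10*c (Z(c) = -2 + (c + c)*5 = -2 + (2*c)*5 = -2 + 10*c)
-48552*(-1/(62*(Z(4) + 22))) + q(160)/(-23396) = -48552*(-1/(62*((-2 + 10*4) + 22))) + (-24 - 148*160 + 2*160²)/(-23396) = -48552*(-1/(62*((-2 + 40) + 22))) + (-24 - 23680 + 2*25600)*(-1/23396) = -48552*(-1/(62*(38 + 22))) + (-24 - 23680 + 51200)*(-1/23396) = -48552/(60*(-62)) + 27496*(-1/23396) = -48552/(-3720) - 6874/5849 = -48552*(-1/3720) - 6874/5849 = 2023/155 - 6874/5849 = 10767057/906595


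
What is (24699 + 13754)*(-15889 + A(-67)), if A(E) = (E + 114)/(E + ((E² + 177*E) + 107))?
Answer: -4478483132901/7330 ≈ -6.1098e+8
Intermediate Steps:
A(E) = (114 + E)/(107 + E² + 178*E) (A(E) = (114 + E)/(E + (107 + E² + 177*E)) = (114 + E)/(107 + E² + 178*E))
(24699 + 13754)*(-15889 + A(-67)) = (24699 + 13754)*(-15889 + (114 - 67)/(107 + (-67)² + 178*(-67))) = 38453*(-15889 + 47/(107 + 4489 - 11926)) = 38453*(-15889 + 47/(-7330)) = 38453*(-15889 - 1/7330*47) = 38453*(-15889 - 47/7330) = 38453*(-116466417/7330) = -4478483132901/7330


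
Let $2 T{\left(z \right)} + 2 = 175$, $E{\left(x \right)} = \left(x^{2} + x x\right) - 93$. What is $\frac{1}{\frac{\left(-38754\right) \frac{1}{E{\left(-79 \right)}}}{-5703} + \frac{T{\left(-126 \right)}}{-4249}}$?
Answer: $- \frac{200140553522}{3964630433} \approx -50.482$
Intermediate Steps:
$E{\left(x \right)} = -93 + 2 x^{2}$ ($E{\left(x \right)} = \left(x^{2} + x^{2}\right) - 93 = 2 x^{2} - 93 = -93 + 2 x^{2}$)
$T{\left(z \right)} = \frac{173}{2}$ ($T{\left(z \right)} = -1 + \frac{1}{2} \cdot 175 = -1 + \frac{175}{2} = \frac{173}{2}$)
$\frac{1}{\frac{\left(-38754\right) \frac{1}{E{\left(-79 \right)}}}{-5703} + \frac{T{\left(-126 \right)}}{-4249}} = \frac{1}{\frac{\left(-38754\right) \frac{1}{-93 + 2 \left(-79\right)^{2}}}{-5703} + \frac{173}{2 \left(-4249\right)}} = \frac{1}{- \frac{38754}{-93 + 2 \cdot 6241} \left(- \frac{1}{5703}\right) + \frac{173}{2} \left(- \frac{1}{4249}\right)} = \frac{1}{- \frac{38754}{-93 + 12482} \left(- \frac{1}{5703}\right) - \frac{173}{8498}} = \frac{1}{- \frac{38754}{12389} \left(- \frac{1}{5703}\right) - \frac{173}{8498}} = \frac{1}{\left(-38754\right) \frac{1}{12389} \left(- \frac{1}{5703}\right) - \frac{173}{8498}} = \frac{1}{\left(- \frac{38754}{12389}\right) \left(- \frac{1}{5703}\right) - \frac{173}{8498}} = \frac{1}{\frac{12918}{23551489} - \frac{173}{8498}} = \frac{1}{- \frac{3964630433}{200140553522}} = - \frac{200140553522}{3964630433}$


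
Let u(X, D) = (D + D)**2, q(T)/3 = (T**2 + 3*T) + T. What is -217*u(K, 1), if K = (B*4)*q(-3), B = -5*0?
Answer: -868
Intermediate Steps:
q(T) = 3*T**2 + 12*T (q(T) = 3*((T**2 + 3*T) + T) = 3*(T**2 + 4*T) = 3*T**2 + 12*T)
B = 0
K = 0 (K = (0*4)*(3*(-3)*(4 - 3)) = 0*(3*(-3)*1) = 0*(-9) = 0)
u(X, D) = 4*D**2 (u(X, D) = (2*D)**2 = 4*D**2)
-217*u(K, 1) = -868*1**2 = -868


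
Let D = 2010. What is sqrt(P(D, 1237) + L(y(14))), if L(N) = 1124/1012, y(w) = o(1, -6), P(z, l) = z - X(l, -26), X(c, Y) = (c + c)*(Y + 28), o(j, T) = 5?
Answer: I*sqrt(187987349)/253 ≈ 54.193*I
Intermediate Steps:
X(c, Y) = 2*c*(28 + Y) (X(c, Y) = (2*c)*(28 + Y) = 2*c*(28 + Y))
P(z, l) = z - 4*l (P(z, l) = z - 2*l*(28 - 26) = z - 2*l*2 = z - 4*l)
y(w) = 5
L(N) = 281/253 (L(N) = 1124*(1/1012) = 281/253)
sqrt(P(D, 1237) + L(y(14))) = sqrt((2010 - 4*1237) + 281/253) = sqrt((2010 - 4948) + 281/253) = sqrt(-2938 + 281/253) = sqrt(-743033/253) = I*sqrt(187987349)/253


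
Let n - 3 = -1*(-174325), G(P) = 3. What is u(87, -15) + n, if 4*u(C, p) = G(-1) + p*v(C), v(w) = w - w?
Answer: 697315/4 ≈ 1.7433e+5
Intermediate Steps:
v(w) = 0
n = 174328 (n = 3 - 1*(-174325) = 3 + 174325 = 174328)
u(C, p) = ¾ (u(C, p) = (3 + p*0)/4 = (3 + 0)/4 = (¼)*3 = ¾)
u(87, -15) + n = ¾ + 174328 = 697315/4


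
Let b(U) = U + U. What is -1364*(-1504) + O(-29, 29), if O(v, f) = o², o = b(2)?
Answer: 2051472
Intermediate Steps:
b(U) = 2*U
o = 4 (o = 2*2 = 4)
O(v, f) = 16 (O(v, f) = 4² = 16)
-1364*(-1504) + O(-29, 29) = -1364*(-1504) + 16 = 2051456 + 16 = 2051472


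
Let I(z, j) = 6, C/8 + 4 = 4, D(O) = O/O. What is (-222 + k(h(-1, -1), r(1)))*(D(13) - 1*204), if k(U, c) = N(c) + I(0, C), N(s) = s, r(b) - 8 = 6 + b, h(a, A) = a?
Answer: 40803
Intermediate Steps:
D(O) = 1
r(b) = 14 + b (r(b) = 8 + (6 + b) = 14 + b)
C = 0 (C = -32 + 8*4 = -32 + 32 = 0)
k(U, c) = 6 + c (k(U, c) = c + 6 = 6 + c)
(-222 + k(h(-1, -1), r(1)))*(D(13) - 1*204) = (-222 + (6 + (14 + 1)))*(1 - 1*204) = (-222 + (6 + 15))*(1 - 204) = (-222 + 21)*(-203) = -201*(-203) = 40803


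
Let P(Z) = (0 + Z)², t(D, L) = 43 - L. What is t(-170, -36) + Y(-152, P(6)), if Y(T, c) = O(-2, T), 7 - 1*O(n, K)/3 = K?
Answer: 556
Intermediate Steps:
O(n, K) = 21 - 3*K
P(Z) = Z²
Y(T, c) = 21 - 3*T
t(-170, -36) + Y(-152, P(6)) = (43 - 1*(-36)) + (21 - 3*(-152)) = (43 + 36) + (21 + 456) = 79 + 477 = 556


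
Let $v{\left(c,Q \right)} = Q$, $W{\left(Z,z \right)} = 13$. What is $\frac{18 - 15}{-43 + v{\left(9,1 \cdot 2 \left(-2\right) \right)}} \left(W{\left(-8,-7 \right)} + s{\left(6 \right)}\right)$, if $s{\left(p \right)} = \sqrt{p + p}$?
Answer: $- \frac{39}{47} - \frac{6 \sqrt{3}}{47} \approx -1.0509$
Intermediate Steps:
$s{\left(p \right)} = \sqrt{2} \sqrt{p}$ ($s{\left(p \right)} = \sqrt{2 p} = \sqrt{2} \sqrt{p}$)
$\frac{18 - 15}{-43 + v{\left(9,1 \cdot 2 \left(-2\right) \right)}} \left(W{\left(-8,-7 \right)} + s{\left(6 \right)}\right) = \frac{18 - 15}{-43 + 1 \cdot 2 \left(-2\right)} \left(13 + \sqrt{2} \sqrt{6}\right) = \frac{3}{-43 + 2 \left(-2\right)} \left(13 + 2 \sqrt{3}\right) = \frac{3}{-43 - 4} \left(13 + 2 \sqrt{3}\right) = \frac{3}{-47} \left(13 + 2 \sqrt{3}\right) = 3 \left(- \frac{1}{47}\right) \left(13 + 2 \sqrt{3}\right) = - \frac{3 \left(13 + 2 \sqrt{3}\right)}{47} = - \frac{39}{47} - \frac{6 \sqrt{3}}{47}$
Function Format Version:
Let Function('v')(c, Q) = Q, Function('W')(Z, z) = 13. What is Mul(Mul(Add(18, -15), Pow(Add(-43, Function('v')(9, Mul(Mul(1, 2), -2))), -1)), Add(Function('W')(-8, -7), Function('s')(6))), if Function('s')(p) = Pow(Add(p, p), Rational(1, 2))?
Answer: Add(Rational(-39, 47), Mul(Rational(-6, 47), Pow(3, Rational(1, 2)))) ≈ -1.0509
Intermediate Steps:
Function('s')(p) = Mul(Pow(2, Rational(1, 2)), Pow(p, Rational(1, 2))) (Function('s')(p) = Pow(Mul(2, p), Rational(1, 2)) = Mul(Pow(2, Rational(1, 2)), Pow(p, Rational(1, 2))))
Mul(Mul(Add(18, -15), Pow(Add(-43, Function('v')(9, Mul(Mul(1, 2), -2))), -1)), Add(Function('W')(-8, -7), Function('s')(6))) = Mul(Mul(Add(18, -15), Pow(Add(-43, Mul(Mul(1, 2), -2)), -1)), Add(13, Mul(Pow(2, Rational(1, 2)), Pow(6, Rational(1, 2))))) = Mul(Mul(3, Pow(Add(-43, Mul(2, -2)), -1)), Add(13, Mul(2, Pow(3, Rational(1, 2))))) = Mul(Mul(3, Pow(Add(-43, -4), -1)), Add(13, Mul(2, Pow(3, Rational(1, 2))))) = Mul(Mul(3, Pow(-47, -1)), Add(13, Mul(2, Pow(3, Rational(1, 2))))) = Mul(Mul(3, Rational(-1, 47)), Add(13, Mul(2, Pow(3, Rational(1, 2))))) = Mul(Rational(-3, 47), Add(13, Mul(2, Pow(3, Rational(1, 2))))) = Add(Rational(-39, 47), Mul(Rational(-6, 47), Pow(3, Rational(1, 2))))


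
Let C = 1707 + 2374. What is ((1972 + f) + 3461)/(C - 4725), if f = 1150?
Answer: -6583/644 ≈ -10.222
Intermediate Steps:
C = 4081
((1972 + f) + 3461)/(C - 4725) = ((1972 + 1150) + 3461)/(4081 - 4725) = (3122 + 3461)/(-644) = 6583*(-1/644) = -6583/644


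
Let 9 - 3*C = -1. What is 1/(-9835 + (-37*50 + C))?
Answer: -3/35045 ≈ -8.5604e-5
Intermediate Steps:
C = 10/3 (C = 3 - ⅓*(-1) = 3 + ⅓ = 10/3 ≈ 3.3333)
1/(-9835 + (-37*50 + C)) = 1/(-9835 + (-37*50 + 10/3)) = 1/(-9835 + (-1850 + 10/3)) = 1/(-9835 - 5540/3) = 1/(-35045/3) = -3/35045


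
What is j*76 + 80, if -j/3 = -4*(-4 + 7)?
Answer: 2816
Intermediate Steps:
j = 36 (j = -(-12)*(-4 + 7) = -(-12)*3 = -3*(-12) = 36)
j*76 + 80 = 36*76 + 80 = 2736 + 80 = 2816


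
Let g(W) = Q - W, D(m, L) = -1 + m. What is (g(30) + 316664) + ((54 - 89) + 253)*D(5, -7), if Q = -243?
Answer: 317263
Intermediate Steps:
g(W) = -243 - W
(g(30) + 316664) + ((54 - 89) + 253)*D(5, -7) = ((-243 - 1*30) + 316664) + ((54 - 89) + 253)*(-1 + 5) = ((-243 - 30) + 316664) + (-35 + 253)*4 = (-273 + 316664) + 218*4 = 316391 + 872 = 317263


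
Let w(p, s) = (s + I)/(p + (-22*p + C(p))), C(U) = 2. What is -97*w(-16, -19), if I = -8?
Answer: 2619/338 ≈ 7.7485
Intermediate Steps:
w(p, s) = (-8 + s)/(2 - 21*p) (w(p, s) = (s - 8)/(p + (-22*p + 2)) = (-8 + s)/(p + (2 - 22*p)) = (-8 + s)/(2 - 21*p))
-97*w(-16, -19) = -97*(8 - 1*(-19))/(-2 + 21*(-16)) = -97*(8 + 19)/(-2 - 336) = -97*27/(-338) = -(-97)*27/338 = -97*(-27/338) = 2619/338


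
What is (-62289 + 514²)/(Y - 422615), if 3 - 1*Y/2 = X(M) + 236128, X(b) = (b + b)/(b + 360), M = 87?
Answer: -30084143/133335001 ≈ -0.22563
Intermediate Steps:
X(b) = 2*b/(360 + b) (X(b) = (2*b)/(360 + b) = 2*b/(360 + b))
Y = -70365366/149 (Y = 6 - 2*(2*87/(360 + 87) + 236128) = 6 - 2*(2*87/447 + 236128) = 6 - 2*(2*87*(1/447) + 236128) = 6 - 2*(58/149 + 236128) = 6 - 2*35183130/149 = 6 - 70366260/149 = -70365366/149 ≈ -4.7225e+5)
(-62289 + 514²)/(Y - 422615) = (-62289 + 514²)/(-70365366/149 - 422615) = (-62289 + 264196)/(-133335001/149) = 201907*(-149/133335001) = -30084143/133335001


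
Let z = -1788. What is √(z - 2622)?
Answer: 21*I*√10 ≈ 66.408*I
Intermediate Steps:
√(z - 2622) = √(-1788 - 2622) = √(-4410) = 21*I*√10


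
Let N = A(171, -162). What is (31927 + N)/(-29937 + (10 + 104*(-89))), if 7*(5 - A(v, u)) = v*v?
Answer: -64761/91427 ≈ -0.70834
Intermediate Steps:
A(v, u) = 5 - v**2/7 (A(v, u) = 5 - v*v/7 = 5 - v**2/7)
N = -29206/7 (N = 5 - 1/7*171**2 = 5 - 1/7*29241 = 5 - 29241/7 = -29206/7 ≈ -4172.3)
(31927 + N)/(-29937 + (10 + 104*(-89))) = (31927 - 29206/7)/(-29937 + (10 + 104*(-89))) = 194283/(7*(-29937 + (10 - 9256))) = 194283/(7*(-29937 - 9246)) = (194283/7)/(-39183) = (194283/7)*(-1/39183) = -64761/91427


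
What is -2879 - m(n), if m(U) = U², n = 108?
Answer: -14543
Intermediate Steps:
-2879 - m(n) = -2879 - 1*108² = -2879 - 1*11664 = -2879 - 11664 = -14543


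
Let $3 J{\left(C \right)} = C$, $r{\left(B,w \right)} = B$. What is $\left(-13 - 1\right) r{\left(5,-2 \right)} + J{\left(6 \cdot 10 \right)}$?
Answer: $-50$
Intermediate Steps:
$J{\left(C \right)} = \frac{C}{3}$
$\left(-13 - 1\right) r{\left(5,-2 \right)} + J{\left(6 \cdot 10 \right)} = \left(-13 - 1\right) 5 + \frac{6 \cdot 10}{3} = \left(-14\right) 5 + \frac{1}{3} \cdot 60 = -70 + 20 = -50$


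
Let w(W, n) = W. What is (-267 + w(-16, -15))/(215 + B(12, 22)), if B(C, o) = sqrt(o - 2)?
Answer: -12169/9241 + 566*sqrt(5)/46205 ≈ -1.2895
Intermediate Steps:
B(C, o) = sqrt(-2 + o)
(-267 + w(-16, -15))/(215 + B(12, 22)) = (-267 - 16)/(215 + sqrt(-2 + 22)) = -283/(215 + sqrt(20)) = -283/(215 + 2*sqrt(5))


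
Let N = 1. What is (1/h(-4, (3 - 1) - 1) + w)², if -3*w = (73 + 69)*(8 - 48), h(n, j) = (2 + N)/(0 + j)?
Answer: 32273761/9 ≈ 3.5860e+6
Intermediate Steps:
h(n, j) = 3/j (h(n, j) = (2 + 1)/(0 + j) = 3/j)
w = 5680/3 (w = -(73 + 69)*(8 - 48)/3 = -142*(-40)/3 = -⅓*(-5680) = 5680/3 ≈ 1893.3)
(1/h(-4, (3 - 1) - 1) + w)² = (1/(3/((3 - 1) - 1)) + 5680/3)² = (1/(3/(2 - 1)) + 5680/3)² = (1/(3/1) + 5680/3)² = (1/(3*1) + 5680/3)² = (1/3 + 5680/3)² = (⅓ + 5680/3)² = (5681/3)² = 32273761/9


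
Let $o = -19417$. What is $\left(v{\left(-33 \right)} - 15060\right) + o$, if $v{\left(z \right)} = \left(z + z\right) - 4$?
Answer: $-34547$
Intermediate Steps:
$v{\left(z \right)} = -4 + 2 z$ ($v{\left(z \right)} = 2 z - 4 = -4 + 2 z$)
$\left(v{\left(-33 \right)} - 15060\right) + o = \left(\left(-4 + 2 \left(-33\right)\right) - 15060\right) - 19417 = \left(\left(-4 - 66\right) - 15060\right) - 19417 = \left(-70 - 15060\right) - 19417 = -15130 - 19417 = -34547$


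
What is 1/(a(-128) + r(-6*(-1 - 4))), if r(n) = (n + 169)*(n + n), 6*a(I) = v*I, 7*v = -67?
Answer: 21/255028 ≈ 8.2344e-5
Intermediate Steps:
v = -67/7 (v = (1/7)*(-67) = -67/7 ≈ -9.5714)
a(I) = -67*I/42 (a(I) = (-67*I/7)/6 = -67*I/42)
r(n) = 2*n*(169 + n) (r(n) = (169 + n)*(2*n) = 2*n*(169 + n))
1/(a(-128) + r(-6*(-1 - 4))) = 1/(-67/42*(-128) + 2*(-6*(-1 - 4))*(169 - 6*(-1 - 4))) = 1/(4288/21 + 2*(-6*(-5))*(169 - 6*(-5))) = 1/(4288/21 + 2*30*(169 + 30)) = 1/(4288/21 + 2*30*199) = 1/(4288/21 + 11940) = 1/(255028/21) = 21/255028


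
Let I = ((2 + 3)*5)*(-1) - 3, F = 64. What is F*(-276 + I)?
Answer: -19456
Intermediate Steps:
I = -28 (I = (5*5)*(-1) - 3 = 25*(-1) - 3 = -25 - 3 = -28)
F*(-276 + I) = 64*(-276 - 28) = 64*(-304) = -19456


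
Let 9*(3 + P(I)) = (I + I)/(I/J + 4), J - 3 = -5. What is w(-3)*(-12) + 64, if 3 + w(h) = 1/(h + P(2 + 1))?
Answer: 4390/43 ≈ 102.09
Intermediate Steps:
J = -2 (J = 3 - 5 = -2)
P(I) = -3 + 2*I/(9*(4 - I/2)) (P(I) = -3 + ((I + I)/(I/(-2) + 4))/9 = -3 + ((2*I)/(I*(-½) + 4))/9 = -3 + ((2*I)/(-I/2 + 4))/9 = -3 + ((2*I)/(4 - I/2))/9 = -3 + (2*I/(4 - I/2))/9 = -3 + 2*I/(9*(4 - I/2)))
w(h) = -3 + 1/(-41/15 + h) (w(h) = -3 + 1/(h + (216 - 31*(2 + 1))/(9*(-8 + (2 + 1)))) = -3 + 1/(h + (216 - 31*3)/(9*(-8 + 3))) = -3 + 1/(h + (⅑)*(216 - 93)/(-5)) = -3 + 1/(h + (⅑)*(-⅕)*123) = -3 + 1/(h - 41/15) = -3 + 1/(-41/15 + h))
w(-3)*(-12) + 64 = (3*(46 - 15*(-3))/(-41 + 15*(-3)))*(-12) + 64 = (3*(46 + 45)/(-41 - 45))*(-12) + 64 = (3*91/(-86))*(-12) + 64 = (3*(-1/86)*91)*(-12) + 64 = -273/86*(-12) + 64 = 1638/43 + 64 = 4390/43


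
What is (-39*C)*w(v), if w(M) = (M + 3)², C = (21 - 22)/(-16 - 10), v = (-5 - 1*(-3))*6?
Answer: -243/2 ≈ -121.50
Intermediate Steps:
v = -12 (v = (-5 + 3)*6 = -2*6 = -12)
C = 1/26 (C = -1/(-26) = -1*(-1/26) = 1/26 ≈ 0.038462)
w(M) = (3 + M)²
(-39*C)*w(v) = (-39*1/26)*(3 - 12)² = -3/2*(-9)² = -3/2*81 = -243/2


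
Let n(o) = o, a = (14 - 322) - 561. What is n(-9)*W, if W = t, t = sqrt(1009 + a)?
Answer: -18*sqrt(35) ≈ -106.49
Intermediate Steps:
a = -869 (a = -308 - 561 = -869)
t = 2*sqrt(35) (t = sqrt(1009 - 869) = sqrt(140) = 2*sqrt(35) ≈ 11.832)
W = 2*sqrt(35) ≈ 11.832
n(-9)*W = -18*sqrt(35)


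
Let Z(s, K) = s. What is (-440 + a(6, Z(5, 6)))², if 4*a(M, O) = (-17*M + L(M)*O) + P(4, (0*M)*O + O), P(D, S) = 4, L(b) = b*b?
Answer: 703921/4 ≈ 1.7598e+5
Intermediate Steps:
L(b) = b²
a(M, O) = 1 - 17*M/4 + O*M²/4 (a(M, O) = ((-17*M + M²*O) + 4)/4 = ((-17*M + O*M²) + 4)/4 = (4 - 17*M + O*M²)/4 = 1 - 17*M/4 + O*M²/4)
(-440 + a(6, Z(5, 6)))² = (-440 + (1 - 17/4*6 + (¼)*5*6²))² = (-440 + (1 - 51/2 + (¼)*5*36))² = (-440 + (1 - 51/2 + 45))² = (-440 + 41/2)² = (-839/2)² = 703921/4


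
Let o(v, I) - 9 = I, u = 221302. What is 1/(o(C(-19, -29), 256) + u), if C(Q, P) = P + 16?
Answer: 1/221567 ≈ 4.5133e-6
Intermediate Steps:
C(Q, P) = 16 + P
o(v, I) = 9 + I
1/(o(C(-19, -29), 256) + u) = 1/((9 + 256) + 221302) = 1/(265 + 221302) = 1/221567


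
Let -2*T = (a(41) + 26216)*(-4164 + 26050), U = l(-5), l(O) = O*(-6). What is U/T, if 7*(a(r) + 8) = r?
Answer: -210/2008007671 ≈ -1.0458e-7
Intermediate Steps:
l(O) = -6*O
U = 30 (U = -6*(-5) = 30)
a(r) = -8 + r/7
T = -2008007671/7 (T = -((-8 + (⅐)*41) + 26216)*(-4164 + 26050)/2 = -((-8 + 41/7) + 26216)*21886/2 = -(-15/7 + 26216)*21886/2 = -183497*21886/14 = -½*4016015342/7 = -2008007671/7 ≈ -2.8686e+8)
U/T = 30/(-2008007671/7) = 30*(-7/2008007671) = -210/2008007671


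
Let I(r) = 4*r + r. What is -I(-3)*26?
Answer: 390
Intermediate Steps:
I(r) = 5*r
-I(-3)*26 = -5*(-3)*26 = -1*(-15)*26 = 15*26 = 390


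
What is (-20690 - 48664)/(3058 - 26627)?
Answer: 69354/23569 ≈ 2.9426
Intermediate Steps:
(-20690 - 48664)/(3058 - 26627) = -69354/(-23569) = -69354*(-1/23569) = 69354/23569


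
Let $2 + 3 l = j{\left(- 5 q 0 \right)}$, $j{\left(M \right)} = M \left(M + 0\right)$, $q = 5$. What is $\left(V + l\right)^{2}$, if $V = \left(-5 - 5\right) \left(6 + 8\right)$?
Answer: $\frac{178084}{9} \approx 19787.0$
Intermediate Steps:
$V = -140$ ($V = \left(-10\right) 14 = -140$)
$j{\left(M \right)} = M^{2}$ ($j{\left(M \right)} = M M = M^{2}$)
$l = - \frac{2}{3}$ ($l = - \frac{2}{3} + \frac{\left(\left(-5\right) 5 \cdot 0\right)^{2}}{3} = - \frac{2}{3} + \frac{\left(\left(-25\right) 0\right)^{2}}{3} = - \frac{2}{3} + \frac{0^{2}}{3} = - \frac{2}{3} + \frac{1}{3} \cdot 0 = - \frac{2}{3} + 0 = - \frac{2}{3} \approx -0.66667$)
$\left(V + l\right)^{2} = \left(-140 - \frac{2}{3}\right)^{2} = \left(- \frac{422}{3}\right)^{2} = \frac{178084}{9}$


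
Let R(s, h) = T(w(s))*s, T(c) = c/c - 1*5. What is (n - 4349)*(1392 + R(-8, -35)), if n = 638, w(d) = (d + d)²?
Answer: -5284464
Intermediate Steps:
w(d) = 4*d² (w(d) = (2*d)² = 4*d²)
T(c) = -4 (T(c) = 1 - 5 = -4)
R(s, h) = -4*s
(n - 4349)*(1392 + R(-8, -35)) = (638 - 4349)*(1392 - 4*(-8)) = -3711*(1392 + 32) = -3711*1424 = -5284464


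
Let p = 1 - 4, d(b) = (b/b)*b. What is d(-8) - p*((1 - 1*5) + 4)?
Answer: -8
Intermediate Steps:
d(b) = b (d(b) = 1*b = b)
p = -3
d(-8) - p*((1 - 1*5) + 4) = -8 - (-3)*((1 - 1*5) + 4) = -8 - (-3)*((1 - 5) + 4) = -8 - (-3)*(-4 + 4) = -8 - (-3)*0 = -8 - 1*0 = -8 + 0 = -8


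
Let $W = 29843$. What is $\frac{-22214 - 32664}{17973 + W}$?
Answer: $- \frac{27439}{23908} \approx -1.1477$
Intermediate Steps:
$\frac{-22214 - 32664}{17973 + W} = \frac{-22214 - 32664}{17973 + 29843} = - \frac{54878}{47816} = \left(-54878\right) \frac{1}{47816} = - \frac{27439}{23908}$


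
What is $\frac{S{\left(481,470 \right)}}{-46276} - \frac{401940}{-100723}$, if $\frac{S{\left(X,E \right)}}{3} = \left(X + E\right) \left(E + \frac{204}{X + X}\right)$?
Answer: $- \frac{2001668446251}{80070310021} \approx -24.999$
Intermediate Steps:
$S{\left(X,E \right)} = 3 \left(E + X\right) \left(E + \frac{102}{X}\right)$ ($S{\left(X,E \right)} = 3 \left(X + E\right) \left(E + \frac{204}{X + X}\right) = 3 \left(E + X\right) \left(E + \frac{204}{2 X}\right) = 3 \left(E + X\right) \left(E + 204 \frac{1}{2 X}\right) = 3 \left(E + X\right) \left(E + \frac{102}{X}\right)$)
$\frac{S{\left(481,470 \right)}}{-46276} - \frac{401940}{-100723} = \frac{3 \cdot \frac{1}{481} \left(102 \cdot 470 + 481 \left(102 + 470^{2} + 470 \cdot 481\right)\right)}{-46276} - \frac{401940}{-100723} = 3 \cdot \frac{1}{481} \left(47940 + 481 \left(102 + 220900 + 226070\right)\right) \left(- \frac{1}{46276}\right) - - \frac{57420}{14389} = 3 \cdot \frac{1}{481} \left(47940 + 481 \cdot 447072\right) \left(- \frac{1}{46276}\right) + \frac{57420}{14389} = 3 \cdot \frac{1}{481} \left(47940 + 215041632\right) \left(- \frac{1}{46276}\right) + \frac{57420}{14389} = 3 \cdot \frac{1}{481} \cdot 215089572 \left(- \frac{1}{46276}\right) + \frac{57420}{14389} = \frac{645268716}{481} \left(- \frac{1}{46276}\right) + \frac{57420}{14389} = - \frac{161317179}{5564689} + \frac{57420}{14389} = - \frac{2001668446251}{80070310021}$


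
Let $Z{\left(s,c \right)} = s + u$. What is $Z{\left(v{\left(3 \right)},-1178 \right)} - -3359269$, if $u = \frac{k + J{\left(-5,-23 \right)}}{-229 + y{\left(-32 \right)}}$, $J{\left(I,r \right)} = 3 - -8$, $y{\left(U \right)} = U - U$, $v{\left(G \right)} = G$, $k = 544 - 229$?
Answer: $\frac{769272962}{229} \approx 3.3593 \cdot 10^{6}$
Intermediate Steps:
$k = 315$ ($k = 544 - 229 = 315$)
$y{\left(U \right)} = 0$
$J{\left(I,r \right)} = 11$ ($J{\left(I,r \right)} = 3 + 8 = 11$)
$u = - \frac{326}{229}$ ($u = \frac{315 + 11}{-229 + 0} = \frac{326}{-229} = 326 \left(- \frac{1}{229}\right) = - \frac{326}{229} \approx -1.4236$)
$Z{\left(s,c \right)} = - \frac{326}{229} + s$ ($Z{\left(s,c \right)} = s - \frac{326}{229} = - \frac{326}{229} + s$)
$Z{\left(v{\left(3 \right)},-1178 \right)} - -3359269 = \left(- \frac{326}{229} + 3\right) - -3359269 = \frac{361}{229} + 3359269 = \frac{769272962}{229}$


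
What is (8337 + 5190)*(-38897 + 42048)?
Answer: 42623577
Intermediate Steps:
(8337 + 5190)*(-38897 + 42048) = 13527*3151 = 42623577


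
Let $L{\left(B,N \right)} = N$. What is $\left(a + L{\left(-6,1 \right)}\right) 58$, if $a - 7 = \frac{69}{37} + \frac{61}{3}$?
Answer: $\frac{194416}{111} \approx 1751.5$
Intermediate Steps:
$a = \frac{3241}{111}$ ($a = 7 + \left(\frac{69}{37} + \frac{61}{3}\right) = 7 + \frac{2464}{111} = \frac{3241}{111} \approx 29.198$)
$\left(a + L{\left(-6,1 \right)}\right) 58 = \left(\frac{3241}{111} + 1\right) 58 = \frac{3352}{111} \cdot 58 = \frac{194416}{111}$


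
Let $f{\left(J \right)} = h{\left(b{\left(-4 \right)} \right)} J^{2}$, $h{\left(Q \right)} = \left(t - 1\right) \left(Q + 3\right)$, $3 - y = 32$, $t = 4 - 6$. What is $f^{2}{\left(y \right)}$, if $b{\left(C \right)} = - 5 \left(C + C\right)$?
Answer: $11769863121$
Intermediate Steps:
$t = -2$ ($t = 4 - 6 = -2$)
$b{\left(C \right)} = - 10 C$ ($b{\left(C \right)} = - 5 \cdot 2 C = - 10 C$)
$y = -29$ ($y = 3 - 32 = -29$)
$h{\left(Q \right)} = -9 - 3 Q$ ($h{\left(Q \right)} = \left(-2 - 1\right) \left(Q + 3\right) = - 3 \left(3 + Q\right) = -9 - 3 Q$)
$f{\left(J \right)} = - 129 J^{2}$ ($f{\left(J \right)} = \left(-9 - 3 \left(\left(-10\right) \left(-4\right)\right)\right) J^{2} = \left(-9 - 120\right) J^{2} = - 129 J^{2}$)
$f^{2}{\left(y \right)} = \left(- 129 \left(-29\right)^{2}\right)^{2} = \left(\left(-129\right) 841\right)^{2} = \left(-108489\right)^{2} = 11769863121$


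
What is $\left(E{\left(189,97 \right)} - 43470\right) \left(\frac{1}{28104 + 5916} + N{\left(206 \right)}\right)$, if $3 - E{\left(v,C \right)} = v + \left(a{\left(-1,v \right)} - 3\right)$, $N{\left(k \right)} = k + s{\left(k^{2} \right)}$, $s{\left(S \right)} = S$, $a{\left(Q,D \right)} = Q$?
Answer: $- \frac{2261611431119}{1215} \approx -1.8614 \cdot 10^{9}$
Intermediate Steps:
$N{\left(k \right)} = k + k^{2}$
$E{\left(v,C \right)} = 7 - v$ ($E{\left(v,C \right)} = 3 - \left(v - 4\right) = 3 - \left(-4 + v\right) = 7 - v$)
$\left(E{\left(189,97 \right)} - 43470\right) \left(\frac{1}{28104 + 5916} + N{\left(206 \right)}\right) = \left(\left(7 - 189\right) - 43470\right) \left(\frac{1}{28104 + 5916} + 206 \left(1 + 206\right)\right) = \left(\left(7 - 189\right) - 43470\right) \left(\frac{1}{34020} + 206 \cdot 207\right) = \left(-182 - 43470\right) \left(\frac{1}{34020} + 42642\right) = \left(-43652\right) \frac{1450680841}{34020} = - \frac{2261611431119}{1215}$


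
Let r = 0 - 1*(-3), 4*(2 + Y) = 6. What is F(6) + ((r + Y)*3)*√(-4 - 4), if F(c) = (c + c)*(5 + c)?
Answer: 132 + 15*I*√2 ≈ 132.0 + 21.213*I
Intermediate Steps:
Y = -½ (Y = -2 + (¼)*6 = -2 + 3/2 = -½ ≈ -0.50000)
r = 3 (r = 0 + 3 = 3)
F(c) = 2*c*(5 + c) (F(c) = (2*c)*(5 + c) = 2*c*(5 + c))
F(6) + ((r + Y)*3)*√(-4 - 4) = 2*6*(5 + 6) + ((3 - ½)*3)*√(-4 - 4) = 2*6*11 + ((5/2)*3)*√(-8) = 132 + 15*(2*I*√2)/2 = 132 + 15*I*√2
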